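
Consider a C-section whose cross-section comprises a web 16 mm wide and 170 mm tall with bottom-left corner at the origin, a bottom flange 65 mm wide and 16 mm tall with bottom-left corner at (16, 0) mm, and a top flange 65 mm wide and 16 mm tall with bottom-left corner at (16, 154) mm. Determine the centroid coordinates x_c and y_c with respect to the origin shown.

web: A = 16 × 170 = 2720.00, centroid at (8.00, 85.00).
bottom flange: A = 65 × 16 = 1040.00, centroid at (48.50, 8.00).
top flange: A = 65 × 16 = 1040.00, centroid at (48.50, 162.00).
ΣA = 4800.00 mm², ΣAx_c = 122640.00 mm³, ΣAy_c = 408000.00 mm³.
x_c = 122640.00/4800.00 = 25.55 mm; y_c = 408000.00/4800.00 = 85.00 mm.

x_c = 25.55 mm, y_c = 85.00 mm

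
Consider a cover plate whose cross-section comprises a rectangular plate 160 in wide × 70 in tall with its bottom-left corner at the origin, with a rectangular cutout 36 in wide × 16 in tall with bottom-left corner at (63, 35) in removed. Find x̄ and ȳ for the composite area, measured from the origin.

plate: A = 160 × 70 = 11200.00, centroid at (80.00, 35.00).
hole: A = −(36 × 16) = -576.00, centroid at (81.00, 43.00).
ΣA = 10624.00 in²
ΣAx̄ = (11200.00)(80.00) + (-576.00)(81.00) = 849344.00 in³
ΣAȳ = (11200.00)(35.00) + (-576.00)(43.00) = 367232.00 in³
x̄ = 849344.00 / 10624.00 = 79.95 in
ȳ = 367232.00 / 10624.00 = 34.57 in

x̄ = 79.95 in, ȳ = 34.57 in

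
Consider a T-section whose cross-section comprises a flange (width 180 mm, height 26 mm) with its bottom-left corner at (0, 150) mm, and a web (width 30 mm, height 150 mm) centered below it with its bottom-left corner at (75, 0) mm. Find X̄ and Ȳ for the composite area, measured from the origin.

X̄ = 90.00 mm, Ȳ = 119.86 mm

Part | A | x̄ᵢ | ȳᵢ | A·x̄ᵢ | A·ȳᵢ
web | 4500.00 | 90.00 | 75.00 | 405000.00 | 337500.00
flange | 4680.00 | 90.00 | 163.00 | 421200.00 | 762840.00
Σ | 9180.00 |  |  | 826200.00 | 1100340.00
X̄ = 826200.00 / 9180.00 = 90.00 mm
Ȳ = 1100340.00 / 9180.00 = 119.86 mm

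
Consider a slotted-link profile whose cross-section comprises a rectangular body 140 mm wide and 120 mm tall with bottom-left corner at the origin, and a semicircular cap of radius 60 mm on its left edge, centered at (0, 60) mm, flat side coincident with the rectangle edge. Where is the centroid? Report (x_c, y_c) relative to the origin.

x_c = 45.96 mm, y_c = 60.00 mm

Part | A | x̄ᵢ | ȳᵢ | A·x̄ᵢ | A·ȳᵢ
rectangular body | 16800.00 | 70.00 | 60.00 | 1176000.00 | 1008000.00
semicircular end | 5654.87 | -25.46 | 60.00 | -144000.00 | 339292.01
Σ | 22454.87 |  |  | 1032000.00 | 1347292.01
x_c = 1032000.00 / 22454.87 = 45.96 mm
y_c = 1347292.01 / 22454.87 = 60.00 mm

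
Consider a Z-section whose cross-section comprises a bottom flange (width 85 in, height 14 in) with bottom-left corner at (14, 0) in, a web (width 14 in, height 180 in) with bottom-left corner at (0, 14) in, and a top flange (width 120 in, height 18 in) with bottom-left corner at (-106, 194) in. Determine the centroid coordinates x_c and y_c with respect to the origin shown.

x_c = -2.47 in, y_c = 120.76 in

bottom flange: A = 85 × 14 = 1190.00, centroid at (56.50, 7.00).
web: A = 14 × 180 = 2520.00, centroid at (7.00, 104.00).
top flange: A = 120 × 18 = 2160.00, centroid at (-46.00, 203.00).
ΣA = 5870.00 in²
ΣAx_c = (1190.00)(56.50) + (2520.00)(7.00) + (2160.00)(-46.00) = -14485.00 in³
ΣAy_c = (1190.00)(7.00) + (2520.00)(104.00) + (2160.00)(203.00) = 708890.00 in³
x_c = -14485.00 / 5870.00 = -2.47 in
y_c = 708890.00 / 5870.00 = 120.76 in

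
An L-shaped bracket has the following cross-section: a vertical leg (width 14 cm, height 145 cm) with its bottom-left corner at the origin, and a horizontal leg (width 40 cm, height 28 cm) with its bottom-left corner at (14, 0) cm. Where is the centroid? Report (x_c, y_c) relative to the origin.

x_c = 16.60 cm, y_c = 51.70 cm

Part | A | x̄ᵢ | ȳᵢ | A·x̄ᵢ | A·ȳᵢ
vertical leg | 2030.00 | 7.00 | 72.50 | 14210.00 | 147175.00
horizontal leg | 1120.00 | 34.00 | 14.00 | 38080.00 | 15680.00
Σ | 3150.00 |  |  | 52290.00 | 162855.00
x_c = 52290.00 / 3150.00 = 16.60 cm
y_c = 162855.00 / 3150.00 = 51.70 cm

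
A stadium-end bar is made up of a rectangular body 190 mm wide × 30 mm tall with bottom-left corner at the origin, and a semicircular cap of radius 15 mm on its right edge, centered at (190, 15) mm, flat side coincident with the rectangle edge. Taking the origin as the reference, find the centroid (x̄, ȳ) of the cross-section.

x̄ = 100.92 mm, ȳ = 15.00 mm

rectangular body: A = 190 × 30 = 5700.00, centroid at (95.00, 15.00).
semicircular end: A = ½π·15² = 353.43, centroid at (196.37, 15.00).
ΣA = 6053.43 mm², ΣAx̄ = 610901.54 mm³, ΣAȳ = 90801.44 mm³.
x̄ = 610901.54/6053.43 = 100.92 mm; ȳ = 90801.44/6053.43 = 15.00 mm.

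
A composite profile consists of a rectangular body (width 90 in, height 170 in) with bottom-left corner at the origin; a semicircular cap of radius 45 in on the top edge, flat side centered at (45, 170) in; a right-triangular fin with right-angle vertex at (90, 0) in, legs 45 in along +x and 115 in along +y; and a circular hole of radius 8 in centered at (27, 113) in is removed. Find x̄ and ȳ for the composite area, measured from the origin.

x̄ = 52.61 in, ȳ = 94.81 in

Part | A | x̄ᵢ | ȳᵢ | A·x̄ᵢ | A·ȳᵢ
rectangular body | 15300.00 | 45.00 | 85.00 | 688500.00 | 1300500.00
semicircular top | 3180.86 | 45.00 | 189.10 | 143138.82 | 601496.64
triangular fin | 2587.50 | 105.00 | 38.33 | 271687.50 | 99187.50
hole | -201.06 | 27.00 | 113.00 | -5428.67 | -22720.00
Σ | 20867.30 |  |  | 1097897.64 | 1978464.14
x̄ = 1097897.64 / 20867.30 = 52.61 in
ȳ = 1978464.14 / 20867.30 = 94.81 in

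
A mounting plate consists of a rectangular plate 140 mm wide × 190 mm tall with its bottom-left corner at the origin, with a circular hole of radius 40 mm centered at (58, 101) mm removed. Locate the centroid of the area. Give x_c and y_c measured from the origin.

x_c = 72.80 mm, y_c = 93.60 mm

Part | A | x̄ᵢ | ȳᵢ | A·x̄ᵢ | A·ȳᵢ
plate | 26600.00 | 70.00 | 95.00 | 1862000.00 | 2527000.00
hole | -5026.55 | 58.00 | 101.00 | -291539.80 | -507681.37
Σ | 21573.45 |  |  | 1570460.20 | 2019318.63
x_c = 1570460.20 / 21573.45 = 72.80 mm
y_c = 2019318.63 / 21573.45 = 93.60 mm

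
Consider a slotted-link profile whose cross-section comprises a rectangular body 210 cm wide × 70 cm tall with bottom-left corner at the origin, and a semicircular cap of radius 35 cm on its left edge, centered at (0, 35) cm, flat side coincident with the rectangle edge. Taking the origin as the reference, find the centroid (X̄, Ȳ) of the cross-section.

X̄ = 91.13 cm, Ȳ = 35.00 cm

Part | A | x̄ᵢ | ȳᵢ | A·x̄ᵢ | A·ȳᵢ
rectangular body | 14700.00 | 105.00 | 35.00 | 1543500.00 | 514500.00
semicircular end | 1924.23 | -14.85 | 35.00 | -28583.33 | 67347.89
Σ | 16624.23 |  |  | 1514916.67 | 581847.89
X̄ = 1514916.67 / 16624.23 = 91.13 cm
Ȳ = 581847.89 / 16624.23 = 35.00 cm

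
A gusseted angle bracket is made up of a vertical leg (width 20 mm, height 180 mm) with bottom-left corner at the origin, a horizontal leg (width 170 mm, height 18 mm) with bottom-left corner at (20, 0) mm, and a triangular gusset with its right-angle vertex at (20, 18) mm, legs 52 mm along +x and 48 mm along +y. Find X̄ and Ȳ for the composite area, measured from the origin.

X̄ = 51.07 mm, Ȳ = 49.82 mm

vertical leg: A = 20 × 180 = 3600.00, centroid at (10.00, 90.00).
horizontal leg: A = 170 × 18 = 3060.00, centroid at (105.00, 9.00).
gusset: A = ½·52·48 = 1248.00, centroid at (37.33, 34.00).
ΣA = 7908.00 mm²
ΣAX̄ = (3600.00)(10.00) + (3060.00)(105.00) + (1248.00)(37.33) = 403892.00 mm³
ΣAȲ = (3600.00)(90.00) + (3060.00)(9.00) + (1248.00)(34.00) = 393972.00 mm³
X̄ = 403892.00 / 7908.00 = 51.07 mm
Ȳ = 393972.00 / 7908.00 = 49.82 mm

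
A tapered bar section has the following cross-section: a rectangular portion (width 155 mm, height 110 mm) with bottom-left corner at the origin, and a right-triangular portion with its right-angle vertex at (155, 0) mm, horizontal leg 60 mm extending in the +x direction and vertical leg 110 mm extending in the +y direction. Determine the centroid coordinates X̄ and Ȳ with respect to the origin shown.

X̄ = 93.31 mm, Ȳ = 52.03 mm

rectangular portion: A = 155 × 110 = 17050.00, centroid at (77.50, 55.00).
triangular portion: A = ½·60·110 = 3300.00, centroid at (175.00, 36.67).
ΣA = 20350.00 mm²
ΣAX̄ = (17050.00)(77.50) + (3300.00)(175.00) = 1898875.00 mm³
ΣAȲ = (17050.00)(55.00) + (3300.00)(36.67) = 1058750.00 mm³
X̄ = 1898875.00 / 20350.00 = 93.31 mm
Ȳ = 1058750.00 / 20350.00 = 52.03 mm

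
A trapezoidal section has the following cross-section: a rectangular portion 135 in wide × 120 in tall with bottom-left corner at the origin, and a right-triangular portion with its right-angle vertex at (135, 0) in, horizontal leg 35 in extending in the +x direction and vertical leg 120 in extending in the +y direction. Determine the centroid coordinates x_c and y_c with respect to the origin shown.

x_c = 76.58 in, y_c = 57.70 in

Part | A | x̄ᵢ | ȳᵢ | A·x̄ᵢ | A·ȳᵢ
rectangular portion | 16200.00 | 67.50 | 60.00 | 1093500.00 | 972000.00
triangular portion | 2100.00 | 146.67 | 40.00 | 308000.00 | 84000.00
Σ | 18300.00 |  |  | 1401500.00 | 1056000.00
x_c = 1401500.00 / 18300.00 = 76.58 in
y_c = 1056000.00 / 18300.00 = 57.70 in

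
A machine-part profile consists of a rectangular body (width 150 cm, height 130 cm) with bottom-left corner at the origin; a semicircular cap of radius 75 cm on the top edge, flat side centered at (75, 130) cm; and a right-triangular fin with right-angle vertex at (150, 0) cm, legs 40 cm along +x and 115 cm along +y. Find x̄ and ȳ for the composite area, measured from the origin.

x̄ = 81.63 cm, ȳ = 90.93 cm

Part | A | x̄ᵢ | ȳᵢ | A·x̄ᵢ | A·ȳᵢ
rectangular body | 19500.00 | 75.00 | 65.00 | 1462500.00 | 1267500.00
semicircular top | 8835.73 | 75.00 | 161.83 | 662679.70 | 1429894.81
triangular fin | 2300.00 | 163.33 | 38.33 | 375666.67 | 88166.67
Σ | 30635.73 |  |  | 2500846.37 | 2785561.48
x̄ = 2500846.37 / 30635.73 = 81.63 cm
ȳ = 2785561.48 / 30635.73 = 90.93 cm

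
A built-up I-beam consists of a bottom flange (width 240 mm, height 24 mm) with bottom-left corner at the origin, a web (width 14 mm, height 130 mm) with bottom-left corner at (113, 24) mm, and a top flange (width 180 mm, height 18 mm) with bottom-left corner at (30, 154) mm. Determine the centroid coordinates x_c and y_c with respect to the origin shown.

bottom flange: A = 240 × 24 = 5760.00, centroid at (120.00, 12.00).
web: A = 14 × 130 = 1820.00, centroid at (120.00, 89.00).
top flange: A = 180 × 18 = 3240.00, centroid at (120.00, 163.00).
ΣA = 10820.00 mm²
ΣAx_c = (5760.00)(120.00) + (1820.00)(120.00) + (3240.00)(120.00) = 1298400.00 mm³
ΣAy_c = (5760.00)(12.00) + (1820.00)(89.00) + (3240.00)(163.00) = 759220.00 mm³
x_c = 1298400.00 / 10820.00 = 120.00 mm
y_c = 759220.00 / 10820.00 = 70.17 mm

x_c = 120.00 mm, y_c = 70.17 mm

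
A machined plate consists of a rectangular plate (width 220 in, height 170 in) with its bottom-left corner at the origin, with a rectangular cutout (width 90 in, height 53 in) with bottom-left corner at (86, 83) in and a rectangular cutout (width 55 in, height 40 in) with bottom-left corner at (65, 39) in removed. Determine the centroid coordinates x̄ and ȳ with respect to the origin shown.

plate: A = 220 × 170 = 37400.00, centroid at (110.00, 85.00).
hole 1: A = −(90 × 53) = -4770.00, centroid at (131.00, 109.50).
hole 2: A = −(55 × 40) = -2200.00, centroid at (92.50, 59.00).
ΣA = 30430.00 in²
ΣAx̄ = (37400.00)(110.00) + (-4770.00)(131.00) + (-2200.00)(92.50) = 3285630.00 in³
ΣAȳ = (37400.00)(85.00) + (-4770.00)(109.50) + (-2200.00)(59.00) = 2526885.00 in³
x̄ = 3285630.00 / 30430.00 = 107.97 in
ȳ = 2526885.00 / 30430.00 = 83.04 in

x̄ = 107.97 in, ȳ = 83.04 in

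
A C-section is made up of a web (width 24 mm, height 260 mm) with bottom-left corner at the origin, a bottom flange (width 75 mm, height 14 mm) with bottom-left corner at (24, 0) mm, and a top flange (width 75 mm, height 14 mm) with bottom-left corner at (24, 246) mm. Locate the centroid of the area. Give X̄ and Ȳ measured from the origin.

X̄ = 24.46 mm, Ȳ = 130.00 mm

Part | A | x̄ᵢ | ȳᵢ | A·x̄ᵢ | A·ȳᵢ
web | 6240.00 | 12.00 | 130.00 | 74880.00 | 811200.00
bottom flange | 1050.00 | 61.50 | 7.00 | 64575.00 | 7350.00
top flange | 1050.00 | 61.50 | 253.00 | 64575.00 | 265650.00
Σ | 8340.00 |  |  | 204030.00 | 1084200.00
X̄ = 204030.00 / 8340.00 = 24.46 mm
Ȳ = 1084200.00 / 8340.00 = 130.00 mm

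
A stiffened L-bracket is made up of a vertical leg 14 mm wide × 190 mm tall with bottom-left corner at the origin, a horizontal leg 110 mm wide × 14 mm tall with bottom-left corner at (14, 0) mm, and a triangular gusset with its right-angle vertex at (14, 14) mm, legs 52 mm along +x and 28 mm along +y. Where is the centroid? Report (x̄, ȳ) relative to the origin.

x̄ = 29.97 mm, ȳ = 56.91 mm

vertical leg: A = 14 × 190 = 2660.00, centroid at (7.00, 95.00).
horizontal leg: A = 110 × 14 = 1540.00, centroid at (69.00, 7.00).
gusset: A = ½·52·28 = 728.00, centroid at (31.33, 23.33).
ΣA = 4928.00 mm²
ΣAx̄ = (2660.00)(7.00) + (1540.00)(69.00) + (728.00)(31.33) = 147690.67 mm³
ΣAȳ = (2660.00)(95.00) + (1540.00)(7.00) + (728.00)(23.33) = 280466.67 mm³
x̄ = 147690.67 / 4928.00 = 29.97 mm
ȳ = 280466.67 / 4928.00 = 56.91 mm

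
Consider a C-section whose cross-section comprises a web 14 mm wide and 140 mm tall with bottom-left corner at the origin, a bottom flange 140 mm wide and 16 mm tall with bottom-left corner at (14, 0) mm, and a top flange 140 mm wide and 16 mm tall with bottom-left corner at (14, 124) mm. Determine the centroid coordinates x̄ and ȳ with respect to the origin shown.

x̄ = 60.57 mm, ȳ = 70.00 mm

Part | A | x̄ᵢ | ȳᵢ | A·x̄ᵢ | A·ȳᵢ
web | 1960.00 | 7.00 | 70.00 | 13720.00 | 137200.00
bottom flange | 2240.00 | 84.00 | 8.00 | 188160.00 | 17920.00
top flange | 2240.00 | 84.00 | 132.00 | 188160.00 | 295680.00
Σ | 6440.00 |  |  | 390040.00 | 450800.00
x̄ = 390040.00 / 6440.00 = 60.57 mm
ȳ = 450800.00 / 6440.00 = 70.00 mm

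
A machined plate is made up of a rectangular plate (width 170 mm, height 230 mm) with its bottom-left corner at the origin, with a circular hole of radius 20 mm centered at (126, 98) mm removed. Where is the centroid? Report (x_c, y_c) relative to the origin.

plate: A = 170 × 230 = 39100.00, centroid at (85.00, 115.00).
hole: A = −π·20² = -1256.64, centroid at (126.00, 98.00).
ΣA = 37843.36 mm²
ΣAx_c = (39100.00)(85.00) + (-1256.64)(126.00) = 3165163.73 mm³
ΣAy_c = (39100.00)(115.00) + (-1256.64)(98.00) = 4373349.57 mm³
x_c = 3165163.73 / 37843.36 = 83.64 mm
y_c = 4373349.57 / 37843.36 = 115.56 mm

x_c = 83.64 mm, y_c = 115.56 mm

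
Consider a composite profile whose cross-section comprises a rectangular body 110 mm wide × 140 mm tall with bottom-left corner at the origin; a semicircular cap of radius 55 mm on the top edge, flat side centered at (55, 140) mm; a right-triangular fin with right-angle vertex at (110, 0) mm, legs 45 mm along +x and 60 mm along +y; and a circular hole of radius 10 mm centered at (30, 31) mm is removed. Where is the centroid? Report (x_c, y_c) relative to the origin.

rectangular body: A = 110 × 140 = 15400.00, centroid at (55.00, 70.00).
semicircular top: A = ½π·55² = 4751.66, centroid at (55.00, 163.34).
triangular fin: A = ½·45·60 = 1350.00, centroid at (125.00, 20.00).
hole: A = −π·10² = -314.16, centroid at (30.00, 31.00).
ΣA = 21187.50 mm², ΣAx_c = 1267666.46 mm³, ΣAy_c = 1871409.97 mm³.
x_c = 1267666.46/21187.50 = 59.83 mm; y_c = 1871409.97/21187.50 = 88.33 mm.

x_c = 59.83 mm, y_c = 88.33 mm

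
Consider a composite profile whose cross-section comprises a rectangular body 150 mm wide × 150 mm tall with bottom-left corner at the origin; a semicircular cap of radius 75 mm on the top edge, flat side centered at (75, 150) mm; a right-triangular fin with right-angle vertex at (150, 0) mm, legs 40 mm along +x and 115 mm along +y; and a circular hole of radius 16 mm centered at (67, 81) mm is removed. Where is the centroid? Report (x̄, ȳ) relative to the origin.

x̄ = 81.38 mm, ȳ = 101.04 mm

Part | A | x̄ᵢ | ȳᵢ | A·x̄ᵢ | A·ȳᵢ
rectangular body | 22500.00 | 75.00 | 75.00 | 1687500.00 | 1687500.00
semicircular top | 8835.73 | 75.00 | 181.83 | 662679.70 | 1606609.40
triangular fin | 2300.00 | 163.33 | 38.33 | 375666.67 | 88166.67
hole | -804.25 | 67.00 | 81.00 | -53884.60 | -65144.07
Σ | 32831.48 |  |  | 2671961.77 | 3317132.00
x̄ = 2671961.77 / 32831.48 = 81.38 mm
ȳ = 3317132.00 / 32831.48 = 101.04 mm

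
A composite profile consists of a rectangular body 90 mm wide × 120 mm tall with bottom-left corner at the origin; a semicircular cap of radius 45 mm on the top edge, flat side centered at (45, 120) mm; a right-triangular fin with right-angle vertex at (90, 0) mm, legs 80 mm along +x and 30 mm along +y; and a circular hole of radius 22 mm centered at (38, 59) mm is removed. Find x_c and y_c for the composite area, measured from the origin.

x_c = 52.07 mm, y_c = 74.14 mm

Part | A | x̄ᵢ | ȳᵢ | A·x̄ᵢ | A·ȳᵢ
rectangular body | 10800.00 | 45.00 | 60.00 | 486000.00 | 648000.00
semicircular top | 3180.86 | 45.00 | 139.10 | 143138.82 | 442453.51
triangular fin | 1200.00 | 116.67 | 10.00 | 140000.00 | 12000.00
hole | -1520.53 | 38.00 | 59.00 | -57780.17 | -89711.32
Σ | 13660.33 |  |  | 711358.64 | 1012742.19
x_c = 711358.64 / 13660.33 = 52.07 mm
y_c = 1012742.19 / 13660.33 = 74.14 mm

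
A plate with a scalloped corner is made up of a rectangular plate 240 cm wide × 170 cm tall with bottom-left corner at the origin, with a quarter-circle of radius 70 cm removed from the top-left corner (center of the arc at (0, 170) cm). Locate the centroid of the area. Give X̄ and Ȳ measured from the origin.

plate: A = 240 × 170 = 40800.00, centroid at (120.00, 85.00).
removed quarter-circle: A = −¼π·70² = -3848.45, centroid at (29.71, 140.29).
ΣA = 36951.55 cm², ΣAX̄ = 4781666.67 cm³, ΣAȲ = 2928096.66 cm³.
X̄ = 4781666.67/36951.55 = 129.40 cm; Ȳ = 2928096.66/36951.55 = 79.24 cm.

X̄ = 129.40 cm, Ȳ = 79.24 cm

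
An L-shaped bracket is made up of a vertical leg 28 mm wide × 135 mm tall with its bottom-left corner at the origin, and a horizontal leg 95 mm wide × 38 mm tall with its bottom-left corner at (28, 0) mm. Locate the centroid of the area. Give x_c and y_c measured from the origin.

vertical leg: A = 28 × 135 = 3780.00, centroid at (14.00, 67.50).
horizontal leg: A = 95 × 38 = 3610.00, centroid at (75.50, 19.00).
ΣA = 7390.00 mm², ΣAx_c = 325475.00 mm³, ΣAy_c = 323740.00 mm³.
x_c = 325475.00/7390.00 = 44.04 mm; y_c = 323740.00/7390.00 = 43.81 mm.

x_c = 44.04 mm, y_c = 43.81 mm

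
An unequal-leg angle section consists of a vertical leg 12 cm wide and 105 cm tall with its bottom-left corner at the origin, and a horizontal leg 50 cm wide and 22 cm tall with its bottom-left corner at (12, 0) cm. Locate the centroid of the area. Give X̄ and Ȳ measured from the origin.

X̄ = 20.45 cm, Ȳ = 33.16 cm

Part | A | x̄ᵢ | ȳᵢ | A·x̄ᵢ | A·ȳᵢ
vertical leg | 1260.00 | 6.00 | 52.50 | 7560.00 | 66150.00
horizontal leg | 1100.00 | 37.00 | 11.00 | 40700.00 | 12100.00
Σ | 2360.00 |  |  | 48260.00 | 78250.00
X̄ = 48260.00 / 2360.00 = 20.45 cm
Ȳ = 78250.00 / 2360.00 = 33.16 cm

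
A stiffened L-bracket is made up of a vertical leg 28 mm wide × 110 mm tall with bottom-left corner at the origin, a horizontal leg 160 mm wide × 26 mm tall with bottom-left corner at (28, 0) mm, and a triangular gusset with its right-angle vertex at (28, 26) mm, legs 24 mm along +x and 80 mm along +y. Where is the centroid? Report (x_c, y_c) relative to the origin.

x_c = 64.26 mm, y_c = 33.42 mm

Part | A | x̄ᵢ | ȳᵢ | A·x̄ᵢ | A·ȳᵢ
vertical leg | 3080.00 | 14.00 | 55.00 | 43120.00 | 169400.00
horizontal leg | 4160.00 | 108.00 | 13.00 | 449280.00 | 54080.00
gusset | 960.00 | 36.00 | 52.67 | 34560.00 | 50560.00
Σ | 8200.00 |  |  | 526960.00 | 274040.00
x_c = 526960.00 / 8200.00 = 64.26 mm
y_c = 274040.00 / 8200.00 = 33.42 mm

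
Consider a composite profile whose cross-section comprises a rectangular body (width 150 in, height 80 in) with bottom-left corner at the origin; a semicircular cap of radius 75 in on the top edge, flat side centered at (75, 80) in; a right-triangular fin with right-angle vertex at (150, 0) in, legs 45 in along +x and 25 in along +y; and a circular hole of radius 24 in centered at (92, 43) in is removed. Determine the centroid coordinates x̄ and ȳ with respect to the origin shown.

x̄ = 76.01 in, ȳ = 71.21 in

rectangular body: A = 150 × 80 = 12000.00, centroid at (75.00, 40.00).
semicircular top: A = ½π·75² = 8835.73, centroid at (75.00, 111.83).
triangular fin: A = ½·45·25 = 562.50, centroid at (165.00, 8.33).
hole: A = −π·24² = -1809.56, centroid at (92.00, 43.00).
ΣA = 19588.67 in², ΣAx̄ = 1489012.92 in³, ΣAȳ = 1394984.88 in³.
x̄ = 1489012.92/19588.67 = 76.01 in; ȳ = 1394984.88/19588.67 = 71.21 in.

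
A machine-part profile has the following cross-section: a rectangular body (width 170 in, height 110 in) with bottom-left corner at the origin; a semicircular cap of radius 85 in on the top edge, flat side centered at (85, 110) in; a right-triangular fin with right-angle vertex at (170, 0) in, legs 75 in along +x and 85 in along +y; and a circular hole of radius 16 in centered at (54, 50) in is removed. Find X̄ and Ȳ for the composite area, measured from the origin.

rectangular body: A = 170 × 110 = 18700.00, centroid at (85.00, 55.00).
semicircular top: A = ½π·85² = 11349.00, centroid at (85.00, 146.08).
triangular fin: A = ½·75·85 = 3187.50, centroid at (195.00, 28.33).
hole: A = −π·16² = -804.25, centroid at (54.00, 50.00).
ΣA = 32432.26 in²
ΣAX̄ = (18700.00)(85.00) + (11349.00)(85.00) + (3187.50)(195.00) + (-804.25)(54.00) = 3132298.42 in³
ΣAȲ = (18700.00)(55.00) + (11349.00)(146.08) + (3187.50)(28.33) + (-804.25)(50.00) = 2736407.16 in³
X̄ = 3132298.42 / 32432.26 = 96.58 in
Ȳ = 2736407.16 / 32432.26 = 84.37 in

X̄ = 96.58 in, Ȳ = 84.37 in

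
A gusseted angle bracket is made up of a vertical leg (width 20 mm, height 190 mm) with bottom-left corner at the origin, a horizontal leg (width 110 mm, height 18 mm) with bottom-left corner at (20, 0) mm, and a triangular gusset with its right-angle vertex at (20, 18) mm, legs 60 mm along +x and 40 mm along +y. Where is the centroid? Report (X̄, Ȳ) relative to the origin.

Part | A | x̄ᵢ | ȳᵢ | A·x̄ᵢ | A·ȳᵢ
vertical leg | 3800.00 | 10.00 | 95.00 | 38000.00 | 361000.00
horizontal leg | 1980.00 | 75.00 | 9.00 | 148500.00 | 17820.00
gusset | 1200.00 | 40.00 | 31.33 | 48000.00 | 37600.00
Σ | 6980.00 |  |  | 234500.00 | 416420.00
X̄ = 234500.00 / 6980.00 = 33.60 mm
Ȳ = 416420.00 / 6980.00 = 59.66 mm

X̄ = 33.60 mm, Ȳ = 59.66 mm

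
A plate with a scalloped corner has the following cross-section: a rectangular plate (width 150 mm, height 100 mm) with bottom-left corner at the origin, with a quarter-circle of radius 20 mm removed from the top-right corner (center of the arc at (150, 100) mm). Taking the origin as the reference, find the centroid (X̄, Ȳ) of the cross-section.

plate: A = 150 × 100 = 15000.00, centroid at (75.00, 50.00).
removed quarter-circle: A = −¼π·20² = -314.16, centroid at (141.51, 91.51).
ΣA = 14685.84 mm²
ΣAX̄ = (15000.00)(75.00) + (-314.16)(141.51) = 1080542.78 mm³
ΣAȲ = (15000.00)(50.00) + (-314.16)(91.51) = 721250.74 mm³
X̄ = 1080542.78 / 14685.84 = 73.58 mm
Ȳ = 721250.74 / 14685.84 = 49.11 mm

X̄ = 73.58 mm, Ȳ = 49.11 mm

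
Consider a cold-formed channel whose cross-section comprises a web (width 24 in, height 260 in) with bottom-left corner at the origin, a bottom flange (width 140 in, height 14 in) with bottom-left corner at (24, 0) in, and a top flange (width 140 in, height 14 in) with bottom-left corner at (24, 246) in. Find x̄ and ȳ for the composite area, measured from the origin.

web: A = 24 × 260 = 6240.00, centroid at (12.00, 130.00).
bottom flange: A = 140 × 14 = 1960.00, centroid at (94.00, 7.00).
top flange: A = 140 × 14 = 1960.00, centroid at (94.00, 253.00).
ΣA = 10160.00 in², ΣAx̄ = 443360.00 in³, ΣAȳ = 1320800.00 in³.
x̄ = 443360.00/10160.00 = 43.64 in; ȳ = 1320800.00/10160.00 = 130.00 in.

x̄ = 43.64 in, ȳ = 130.00 in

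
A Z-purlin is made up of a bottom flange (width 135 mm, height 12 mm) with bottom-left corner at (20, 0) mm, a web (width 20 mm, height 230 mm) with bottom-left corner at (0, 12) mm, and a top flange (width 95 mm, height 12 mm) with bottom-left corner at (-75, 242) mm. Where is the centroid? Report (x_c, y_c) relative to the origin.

x_c = 21.25 mm, y_c = 119.11 mm

bottom flange: A = 135 × 12 = 1620.00, centroid at (87.50, 6.00).
web: A = 20 × 230 = 4600.00, centroid at (10.00, 127.00).
top flange: A = 95 × 12 = 1140.00, centroid at (-27.50, 248.00).
ΣA = 7360.00 mm²
ΣAx_c = (1620.00)(87.50) + (4600.00)(10.00) + (1140.00)(-27.50) = 156400.00 mm³
ΣAy_c = (1620.00)(6.00) + (4600.00)(127.00) + (1140.00)(248.00) = 876640.00 mm³
x_c = 156400.00 / 7360.00 = 21.25 mm
y_c = 876640.00 / 7360.00 = 119.11 mm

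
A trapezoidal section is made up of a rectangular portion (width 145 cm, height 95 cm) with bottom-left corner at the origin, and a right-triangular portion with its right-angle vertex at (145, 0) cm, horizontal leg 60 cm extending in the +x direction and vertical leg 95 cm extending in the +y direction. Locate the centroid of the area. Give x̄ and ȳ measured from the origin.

x̄ = 88.36 cm, ȳ = 44.79 cm

rectangular portion: A = 145 × 95 = 13775.00, centroid at (72.50, 47.50).
triangular portion: A = ½·60·95 = 2850.00, centroid at (165.00, 31.67).
ΣA = 16625.00 cm², ΣAx̄ = 1468937.50 cm³, ΣAȳ = 744562.50 cm³.
x̄ = 1468937.50/16625.00 = 88.36 cm; ȳ = 744562.50/16625.00 = 44.79 cm.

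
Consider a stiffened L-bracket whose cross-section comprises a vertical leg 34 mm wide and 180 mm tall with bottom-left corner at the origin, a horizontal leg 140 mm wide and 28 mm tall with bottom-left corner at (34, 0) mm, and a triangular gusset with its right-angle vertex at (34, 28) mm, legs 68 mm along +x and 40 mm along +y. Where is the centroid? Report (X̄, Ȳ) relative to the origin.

X̄ = 51.65 mm, Ȳ = 58.06 mm

vertical leg: A = 34 × 180 = 6120.00, centroid at (17.00, 90.00).
horizontal leg: A = 140 × 28 = 3920.00, centroid at (104.00, 14.00).
gusset: A = ½·68·40 = 1360.00, centroid at (56.67, 41.33).
ΣA = 11400.00 mm²
ΣAX̄ = (6120.00)(17.00) + (3920.00)(104.00) + (1360.00)(56.67) = 588786.67 mm³
ΣAȲ = (6120.00)(90.00) + (3920.00)(14.00) + (1360.00)(41.33) = 661893.33 mm³
X̄ = 588786.67 / 11400.00 = 51.65 mm
Ȳ = 661893.33 / 11400.00 = 58.06 mm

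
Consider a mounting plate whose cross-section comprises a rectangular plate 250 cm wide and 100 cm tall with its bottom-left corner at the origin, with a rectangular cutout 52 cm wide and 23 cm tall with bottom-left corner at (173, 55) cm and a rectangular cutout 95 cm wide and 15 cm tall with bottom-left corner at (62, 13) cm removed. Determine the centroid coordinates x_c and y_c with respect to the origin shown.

x_c = 122.03 cm, y_c = 51.00 cm

plate: A = 250 × 100 = 25000.00, centroid at (125.00, 50.00).
hole 1: A = −(52 × 23) = -1196.00, centroid at (199.00, 66.50).
hole 2: A = −(95 × 15) = -1425.00, centroid at (109.50, 20.50).
ΣA = 22379.00 cm²
ΣAx_c = (25000.00)(125.00) + (-1196.00)(199.00) + (-1425.00)(109.50) = 2730958.50 cm³
ΣAy_c = (25000.00)(50.00) + (-1196.00)(66.50) + (-1425.00)(20.50) = 1141253.50 cm³
x_c = 2730958.50 / 22379.00 = 122.03 cm
y_c = 1141253.50 / 22379.00 = 51.00 cm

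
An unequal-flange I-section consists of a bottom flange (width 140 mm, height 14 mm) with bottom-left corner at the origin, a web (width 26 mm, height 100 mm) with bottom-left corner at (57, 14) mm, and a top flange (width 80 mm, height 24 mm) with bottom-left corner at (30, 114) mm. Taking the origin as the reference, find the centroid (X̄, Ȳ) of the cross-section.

X̄ = 70.00 mm, Ȳ = 65.13 mm

bottom flange: A = 140 × 14 = 1960.00, centroid at (70.00, 7.00).
web: A = 26 × 100 = 2600.00, centroid at (70.00, 64.00).
top flange: A = 80 × 24 = 1920.00, centroid at (70.00, 126.00).
ΣA = 6480.00 mm², ΣAX̄ = 453600.00 mm³, ΣAȲ = 422040.00 mm³.
X̄ = 453600.00/6480.00 = 70.00 mm; Ȳ = 422040.00/6480.00 = 65.13 mm.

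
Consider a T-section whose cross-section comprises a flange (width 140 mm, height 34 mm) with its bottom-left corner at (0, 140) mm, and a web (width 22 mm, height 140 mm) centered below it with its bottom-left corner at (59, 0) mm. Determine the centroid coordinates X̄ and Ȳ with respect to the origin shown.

X̄ = 70.00 mm, Ȳ = 122.82 mm

web: A = 22 × 140 = 3080.00, centroid at (70.00, 70.00).
flange: A = 140 × 34 = 4760.00, centroid at (70.00, 157.00).
ΣA = 7840.00 mm²
ΣAX̄ = (3080.00)(70.00) + (4760.00)(70.00) = 548800.00 mm³
ΣAȲ = (3080.00)(70.00) + (4760.00)(157.00) = 962920.00 mm³
X̄ = 548800.00 / 7840.00 = 70.00 mm
Ȳ = 962920.00 / 7840.00 = 122.82 mm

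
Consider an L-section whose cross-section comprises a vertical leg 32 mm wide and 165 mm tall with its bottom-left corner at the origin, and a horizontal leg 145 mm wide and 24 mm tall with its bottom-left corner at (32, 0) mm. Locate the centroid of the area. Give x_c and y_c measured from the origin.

x_c = 51.16 mm, y_c = 54.49 mm

Part | A | x̄ᵢ | ȳᵢ | A·x̄ᵢ | A·ȳᵢ
vertical leg | 5280.00 | 16.00 | 82.50 | 84480.00 | 435600.00
horizontal leg | 3480.00 | 104.50 | 12.00 | 363660.00 | 41760.00
Σ | 8760.00 |  |  | 448140.00 | 477360.00
x_c = 448140.00 / 8760.00 = 51.16 mm
y_c = 477360.00 / 8760.00 = 54.49 mm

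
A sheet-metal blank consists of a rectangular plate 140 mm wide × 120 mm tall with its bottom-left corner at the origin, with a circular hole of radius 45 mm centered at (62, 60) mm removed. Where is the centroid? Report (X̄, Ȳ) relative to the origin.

X̄ = 74.88 mm, Ȳ = 60.00 mm

plate: A = 140 × 120 = 16800.00, centroid at (70.00, 60.00).
hole: A = −π·45² = -6361.73, centroid at (62.00, 60.00).
ΣA = 10438.27 mm², ΣAX̄ = 781573.04 mm³, ΣAȲ = 626296.49 mm³.
X̄ = 781573.04/10438.27 = 74.88 mm; Ȳ = 626296.49/10438.27 = 60.00 mm.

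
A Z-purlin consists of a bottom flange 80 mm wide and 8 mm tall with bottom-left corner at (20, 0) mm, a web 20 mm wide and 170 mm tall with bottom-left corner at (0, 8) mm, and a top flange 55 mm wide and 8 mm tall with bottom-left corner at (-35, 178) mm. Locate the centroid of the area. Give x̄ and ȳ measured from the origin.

x̄ = 15.42 mm, ȳ = 89.03 mm

bottom flange: A = 80 × 8 = 640.00, centroid at (60.00, 4.00).
web: A = 20 × 170 = 3400.00, centroid at (10.00, 93.00).
top flange: A = 55 × 8 = 440.00, centroid at (-7.50, 182.00).
ΣA = 4480.00 mm²
ΣAx̄ = (640.00)(60.00) + (3400.00)(10.00) + (440.00)(-7.50) = 69100.00 mm³
ΣAȳ = (640.00)(4.00) + (3400.00)(93.00) + (440.00)(182.00) = 398840.00 mm³
x̄ = 69100.00 / 4480.00 = 15.42 mm
ȳ = 398840.00 / 4480.00 = 89.03 mm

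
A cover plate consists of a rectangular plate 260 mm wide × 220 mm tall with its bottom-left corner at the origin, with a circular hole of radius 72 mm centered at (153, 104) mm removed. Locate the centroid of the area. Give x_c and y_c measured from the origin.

plate: A = 260 × 220 = 57200.00, centroid at (130.00, 110.00).
hole: A = −π·72² = -16286.02, centroid at (153.00, 104.00).
ΣA = 40913.98 mm², ΣAx_c = 4944239.50 mm³, ΣAy_c = 4598254.30 mm³.
x_c = 4944239.50/40913.98 = 120.84 mm; y_c = 4598254.30/40913.98 = 112.39 mm.

x_c = 120.84 mm, y_c = 112.39 mm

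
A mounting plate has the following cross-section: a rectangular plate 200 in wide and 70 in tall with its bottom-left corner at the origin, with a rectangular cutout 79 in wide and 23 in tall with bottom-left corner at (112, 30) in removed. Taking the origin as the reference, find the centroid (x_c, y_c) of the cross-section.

Part | A | x̄ᵢ | ȳᵢ | A·x̄ᵢ | A·ȳᵢ
plate | 14000.00 | 100.00 | 35.00 | 1400000.00 | 490000.00
hole | -1817.00 | 151.50 | 41.50 | -275275.50 | -75405.50
Σ | 12183.00 |  |  | 1124724.50 | 414594.50
x_c = 1124724.50 / 12183.00 = 92.32 in
y_c = 414594.50 / 12183.00 = 34.03 in

x_c = 92.32 in, y_c = 34.03 in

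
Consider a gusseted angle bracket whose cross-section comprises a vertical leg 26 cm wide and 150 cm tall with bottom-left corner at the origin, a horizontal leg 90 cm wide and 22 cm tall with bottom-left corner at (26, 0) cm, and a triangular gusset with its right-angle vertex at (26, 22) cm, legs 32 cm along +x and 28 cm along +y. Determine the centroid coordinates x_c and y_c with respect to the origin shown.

x_c = 32.82 cm, y_c = 51.88 cm

vertical leg: A = 26 × 150 = 3900.00, centroid at (13.00, 75.00).
horizontal leg: A = 90 × 22 = 1980.00, centroid at (71.00, 11.00).
gusset: A = ½·32·28 = 448.00, centroid at (36.67, 31.33).
ΣA = 6328.00 cm², ΣAx_c = 207706.67 cm³, ΣAy_c = 328317.33 cm³.
x_c = 207706.67/6328.00 = 32.82 cm; y_c = 328317.33/6328.00 = 51.88 cm.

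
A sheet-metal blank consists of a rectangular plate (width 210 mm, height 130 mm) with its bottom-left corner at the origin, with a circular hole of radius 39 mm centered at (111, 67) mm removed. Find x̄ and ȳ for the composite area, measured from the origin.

plate: A = 210 × 130 = 27300.00, centroid at (105.00, 65.00).
hole: A = −π·39² = -4778.36, centroid at (111.00, 67.00).
ΣA = 22521.64 mm²
ΣAx̄ = (27300.00)(105.00) + (-4778.36)(111.00) = 2336101.77 mm³
ΣAȳ = (27300.00)(65.00) + (-4778.36)(67.00) = 1454349.72 mm³
x̄ = 2336101.77 / 22521.64 = 103.73 mm
ȳ = 1454349.72 / 22521.64 = 64.58 mm

x̄ = 103.73 mm, ȳ = 64.58 mm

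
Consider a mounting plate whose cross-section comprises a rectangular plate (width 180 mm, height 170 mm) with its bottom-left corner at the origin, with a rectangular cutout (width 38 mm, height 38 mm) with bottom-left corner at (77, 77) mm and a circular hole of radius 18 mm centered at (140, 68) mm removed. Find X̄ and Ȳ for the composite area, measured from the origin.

Part | A | x̄ᵢ | ȳᵢ | A·x̄ᵢ | A·ȳᵢ
plate | 30600.00 | 90.00 | 85.00 | 2754000.00 | 2601000.00
hole 1 | -1444.00 | 96.00 | 96.00 | -138624.00 | -138624.00
hole 2 | -1017.88 | 140.00 | 68.00 | -142502.64 | -69215.57
Σ | 28138.12 |  |  | 2472873.36 | 2393160.43
X̄ = 2472873.36 / 28138.12 = 87.88 mm
Ȳ = 2393160.43 / 28138.12 = 85.05 mm

X̄ = 87.88 mm, Ȳ = 85.05 mm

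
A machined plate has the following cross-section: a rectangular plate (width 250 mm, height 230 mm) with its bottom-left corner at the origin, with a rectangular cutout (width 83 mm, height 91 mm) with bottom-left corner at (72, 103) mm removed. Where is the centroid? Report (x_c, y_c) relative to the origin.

x_c = 126.74 mm, y_c = 109.93 mm

plate: A = 250 × 230 = 57500.00, centroid at (125.00, 115.00).
hole: A = −(83 × 91) = -7553.00, centroid at (113.50, 148.50).
ΣA = 49947.00 mm², ΣAx_c = 6330234.50 mm³, ΣAy_c = 5490879.50 mm³.
x_c = 6330234.50/49947.00 = 126.74 mm; y_c = 5490879.50/49947.00 = 109.93 mm.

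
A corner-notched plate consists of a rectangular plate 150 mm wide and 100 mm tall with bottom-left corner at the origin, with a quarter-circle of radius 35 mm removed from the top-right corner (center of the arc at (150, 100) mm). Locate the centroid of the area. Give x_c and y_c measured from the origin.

x_c = 70.88 mm, y_c = 47.59 mm

plate: A = 150 × 100 = 15000.00, centroid at (75.00, 50.00).
removed quarter-circle: A = −¼π·35² = -962.11, centroid at (135.15, 85.15).
ΣA = 14037.89 mm², ΣAx_c = 994974.75 mm³, ΣAy_c = 668080.39 mm³.
x_c = 994974.75/14037.89 = 70.88 mm; y_c = 668080.39/14037.89 = 47.59 mm.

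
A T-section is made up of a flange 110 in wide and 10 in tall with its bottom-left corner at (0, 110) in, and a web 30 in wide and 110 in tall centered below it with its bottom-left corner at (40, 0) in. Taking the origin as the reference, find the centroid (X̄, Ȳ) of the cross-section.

web: A = 30 × 110 = 3300.00, centroid at (55.00, 55.00).
flange: A = 110 × 10 = 1100.00, centroid at (55.00, 115.00).
ΣA = 4400.00 in²
ΣAX̄ = (3300.00)(55.00) + (1100.00)(55.00) = 242000.00 in³
ΣAȲ = (3300.00)(55.00) + (1100.00)(115.00) = 308000.00 in³
X̄ = 242000.00 / 4400.00 = 55.00 in
Ȳ = 308000.00 / 4400.00 = 70.00 in

X̄ = 55.00 in, Ȳ = 70.00 in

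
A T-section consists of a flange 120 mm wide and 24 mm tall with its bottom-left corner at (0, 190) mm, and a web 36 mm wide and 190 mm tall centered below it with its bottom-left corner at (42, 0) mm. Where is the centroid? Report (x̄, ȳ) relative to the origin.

x̄ = 60.00 mm, ȳ = 126.70 mm

web: A = 36 × 190 = 6840.00, centroid at (60.00, 95.00).
flange: A = 120 × 24 = 2880.00, centroid at (60.00, 202.00).
ΣA = 9720.00 mm², ΣAx̄ = 583200.00 mm³, ΣAȳ = 1231560.00 mm³.
x̄ = 583200.00/9720.00 = 60.00 mm; ȳ = 1231560.00/9720.00 = 126.70 mm.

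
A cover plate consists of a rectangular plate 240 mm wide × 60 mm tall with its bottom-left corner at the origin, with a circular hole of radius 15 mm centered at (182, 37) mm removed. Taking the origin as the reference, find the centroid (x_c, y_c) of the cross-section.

plate: A = 240 × 60 = 14400.00, centroid at (120.00, 30.00).
hole: A = −π·15² = -706.86, centroid at (182.00, 37.00).
ΣA = 13693.14 mm²
ΣAx_c = (14400.00)(120.00) + (-706.86)(182.00) = 1599351.78 mm³
ΣAy_c = (14400.00)(30.00) + (-706.86)(37.00) = 405846.24 mm³
x_c = 1599351.78 / 13693.14 = 116.80 mm
y_c = 405846.24 / 13693.14 = 29.64 mm

x_c = 116.80 mm, y_c = 29.64 mm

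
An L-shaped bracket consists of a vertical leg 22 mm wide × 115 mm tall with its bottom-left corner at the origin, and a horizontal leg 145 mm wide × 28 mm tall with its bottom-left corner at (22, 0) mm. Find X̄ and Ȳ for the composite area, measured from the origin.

vertical leg: A = 22 × 115 = 2530.00, centroid at (11.00, 57.50).
horizontal leg: A = 145 × 28 = 4060.00, centroid at (94.50, 14.00).
ΣA = 6590.00 mm²
ΣAX̄ = (2530.00)(11.00) + (4060.00)(94.50) = 411500.00 mm³
ΣAȲ = (2530.00)(57.50) + (4060.00)(14.00) = 202315.00 mm³
X̄ = 411500.00 / 6590.00 = 62.44 mm
Ȳ = 202315.00 / 6590.00 = 30.70 mm

X̄ = 62.44 mm, Ȳ = 30.70 mm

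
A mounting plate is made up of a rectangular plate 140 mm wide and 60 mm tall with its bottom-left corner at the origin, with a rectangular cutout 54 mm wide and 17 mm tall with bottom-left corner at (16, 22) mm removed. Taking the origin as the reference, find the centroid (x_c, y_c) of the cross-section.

x_c = 73.31 mm, y_c = 29.94 mm

plate: A = 140 × 60 = 8400.00, centroid at (70.00, 30.00).
hole: A = −(54 × 17) = -918.00, centroid at (43.00, 30.50).
ΣA = 7482.00 mm²
ΣAx_c = (8400.00)(70.00) + (-918.00)(43.00) = 548526.00 mm³
ΣAy_c = (8400.00)(30.00) + (-918.00)(30.50) = 224001.00 mm³
x_c = 548526.00 / 7482.00 = 73.31 mm
y_c = 224001.00 / 7482.00 = 29.94 mm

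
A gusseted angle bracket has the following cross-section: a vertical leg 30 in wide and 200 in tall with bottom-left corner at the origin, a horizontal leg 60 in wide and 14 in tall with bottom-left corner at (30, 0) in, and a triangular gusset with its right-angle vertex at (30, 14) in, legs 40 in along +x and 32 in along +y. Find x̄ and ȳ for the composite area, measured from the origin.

x̄ = 22.48 in, ȳ = 83.11 in

vertical leg: A = 30 × 200 = 6000.00, centroid at (15.00, 100.00).
horizontal leg: A = 60 × 14 = 840.00, centroid at (60.00, 7.00).
gusset: A = ½·40·32 = 640.00, centroid at (43.33, 24.67).
ΣA = 7480.00 in²
ΣAx̄ = (6000.00)(15.00) + (840.00)(60.00) + (640.00)(43.33) = 168133.33 in³
ΣAȳ = (6000.00)(100.00) + (840.00)(7.00) + (640.00)(24.67) = 621666.67 in³
x̄ = 168133.33 / 7480.00 = 22.48 in
ȳ = 621666.67 / 7480.00 = 83.11 in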